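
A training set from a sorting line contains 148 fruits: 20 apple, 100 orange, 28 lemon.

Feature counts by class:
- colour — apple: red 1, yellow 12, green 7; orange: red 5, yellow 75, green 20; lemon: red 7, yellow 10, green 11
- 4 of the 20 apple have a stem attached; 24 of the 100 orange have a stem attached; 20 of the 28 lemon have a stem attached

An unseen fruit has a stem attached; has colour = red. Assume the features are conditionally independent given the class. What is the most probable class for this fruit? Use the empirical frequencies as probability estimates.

apple: (20/148) × (1/20) × (4/20) ≈ 0.00135135
orange: (100/148) × (5/100) × (24/100) ≈ 0.00810811
lemon: (28/148) × (7/28) × (20/28) ≈ 0.0337838
Highest score → lemon.

lemon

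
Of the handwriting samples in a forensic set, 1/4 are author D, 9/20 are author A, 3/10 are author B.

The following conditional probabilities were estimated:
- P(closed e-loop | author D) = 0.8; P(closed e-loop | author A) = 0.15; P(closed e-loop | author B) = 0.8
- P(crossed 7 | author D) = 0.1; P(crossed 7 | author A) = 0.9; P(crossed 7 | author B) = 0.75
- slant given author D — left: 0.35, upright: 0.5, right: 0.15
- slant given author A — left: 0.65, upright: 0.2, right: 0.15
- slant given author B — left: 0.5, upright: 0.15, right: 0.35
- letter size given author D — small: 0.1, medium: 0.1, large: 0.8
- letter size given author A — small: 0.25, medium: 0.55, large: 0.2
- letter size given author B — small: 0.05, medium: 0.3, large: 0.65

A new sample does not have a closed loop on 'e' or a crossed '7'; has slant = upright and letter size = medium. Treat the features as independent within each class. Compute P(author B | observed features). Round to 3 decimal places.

0.095

author D: 0.25 × (1−0.8) × (1−0.1) × 0.5 × 0.1 = 0.00225
author A: 0.45 × (1−0.15) × (1−0.9) × 0.2 × 0.55 = 0.0042075
author B: 0.3 × (1−0.8) × (1−0.75) × 0.15 × 0.3 = 0.000675
P(author B | x) = 0.000675 / 0.0071325 ≈ 0.095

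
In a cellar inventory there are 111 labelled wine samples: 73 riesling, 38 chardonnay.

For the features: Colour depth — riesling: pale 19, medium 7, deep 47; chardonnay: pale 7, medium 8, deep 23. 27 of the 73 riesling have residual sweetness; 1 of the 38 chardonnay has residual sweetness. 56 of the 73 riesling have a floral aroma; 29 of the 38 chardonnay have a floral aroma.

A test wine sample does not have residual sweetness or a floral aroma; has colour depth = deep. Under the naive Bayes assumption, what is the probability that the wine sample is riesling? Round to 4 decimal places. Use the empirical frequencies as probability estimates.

0.5653

riesling: (73/111) × (47/73) × (46/73) × (17/73) ≈ 0.0621349
chardonnay: (38/111) × (23/38) × (37/38) × (9/38) ≈ 0.0477839
P(riesling | x) = 0.0621349 / 0.1099188 ≈ 0.5653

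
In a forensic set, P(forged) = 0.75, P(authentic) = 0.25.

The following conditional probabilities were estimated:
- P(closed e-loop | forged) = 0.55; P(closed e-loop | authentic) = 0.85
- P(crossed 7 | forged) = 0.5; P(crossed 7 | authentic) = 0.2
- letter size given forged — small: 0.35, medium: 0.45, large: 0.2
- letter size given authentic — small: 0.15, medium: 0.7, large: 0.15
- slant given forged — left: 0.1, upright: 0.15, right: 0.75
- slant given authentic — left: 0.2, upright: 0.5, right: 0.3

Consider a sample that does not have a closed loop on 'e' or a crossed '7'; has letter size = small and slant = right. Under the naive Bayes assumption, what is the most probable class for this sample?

forged: 0.75 × (1−0.55) × (1−0.5) × 0.35 × 0.75 = 0.044296875
authentic: 0.25 × (1−0.85) × (1−0.2) × 0.15 × 0.3 = 0.00135
Highest score → forged.

forged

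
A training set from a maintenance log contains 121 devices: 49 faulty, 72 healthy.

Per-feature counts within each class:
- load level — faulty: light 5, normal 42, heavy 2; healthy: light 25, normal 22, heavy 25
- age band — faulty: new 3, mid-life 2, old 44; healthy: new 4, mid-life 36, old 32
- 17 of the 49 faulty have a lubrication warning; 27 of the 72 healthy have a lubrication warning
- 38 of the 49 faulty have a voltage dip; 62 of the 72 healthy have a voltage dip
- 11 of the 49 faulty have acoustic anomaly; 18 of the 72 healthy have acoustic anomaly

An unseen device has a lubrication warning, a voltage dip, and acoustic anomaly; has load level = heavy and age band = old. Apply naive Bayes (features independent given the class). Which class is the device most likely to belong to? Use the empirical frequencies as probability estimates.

healthy

faulty: (49/121) × (2/49) × (44/49) × (17/49) × (38/49) × (11/49) ≈ 0.000896475
healthy: (72/121) × (25/72) × (32/72) × (27/72) × (62/72) × (18/72) ≈ 0.00741315
Highest score → healthy.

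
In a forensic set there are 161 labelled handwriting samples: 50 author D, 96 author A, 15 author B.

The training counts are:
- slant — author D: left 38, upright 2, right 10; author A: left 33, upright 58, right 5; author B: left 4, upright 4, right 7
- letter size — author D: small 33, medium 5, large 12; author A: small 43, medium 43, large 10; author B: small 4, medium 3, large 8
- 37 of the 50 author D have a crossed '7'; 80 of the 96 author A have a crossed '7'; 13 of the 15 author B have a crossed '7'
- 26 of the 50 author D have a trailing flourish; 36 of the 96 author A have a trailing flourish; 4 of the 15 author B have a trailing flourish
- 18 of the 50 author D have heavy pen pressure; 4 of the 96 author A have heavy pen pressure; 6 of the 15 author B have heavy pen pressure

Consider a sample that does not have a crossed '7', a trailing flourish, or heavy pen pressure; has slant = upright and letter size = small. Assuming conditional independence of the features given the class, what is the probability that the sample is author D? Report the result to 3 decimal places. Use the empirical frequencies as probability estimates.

author D: (50/161) × (2/50) × (33/50) × (13/50) × (24/50) × (32/50) ≈ 0.000654851
author A: (96/161) × (58/96) × (43/96) × (16/96) × (60/96) × (92/96) ≈ 0.0161081
author B: (15/161) × (4/15) × (4/15) × (2/15) × (11/15) × (9/15) ≈ 0.000388682
P(author D | x) = 0.000654851 / 0.017151633 ≈ 0.038

0.038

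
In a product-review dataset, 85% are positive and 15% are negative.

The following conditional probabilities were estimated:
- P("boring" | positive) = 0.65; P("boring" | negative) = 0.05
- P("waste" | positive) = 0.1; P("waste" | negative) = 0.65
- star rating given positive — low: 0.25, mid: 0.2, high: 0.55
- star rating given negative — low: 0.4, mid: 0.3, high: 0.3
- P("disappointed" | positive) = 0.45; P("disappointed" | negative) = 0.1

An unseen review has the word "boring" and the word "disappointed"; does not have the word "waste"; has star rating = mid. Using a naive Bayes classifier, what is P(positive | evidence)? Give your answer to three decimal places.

0.998

positive: 0.85 × 0.65 × (1−0.1) × 0.2 × 0.45 = 0.0447525
negative: 0.15 × 0.05 × (1−0.65) × 0.3 × 0.1 = 0.00007875
P(positive | x) = 0.0447525 / 0.04483125 ≈ 0.998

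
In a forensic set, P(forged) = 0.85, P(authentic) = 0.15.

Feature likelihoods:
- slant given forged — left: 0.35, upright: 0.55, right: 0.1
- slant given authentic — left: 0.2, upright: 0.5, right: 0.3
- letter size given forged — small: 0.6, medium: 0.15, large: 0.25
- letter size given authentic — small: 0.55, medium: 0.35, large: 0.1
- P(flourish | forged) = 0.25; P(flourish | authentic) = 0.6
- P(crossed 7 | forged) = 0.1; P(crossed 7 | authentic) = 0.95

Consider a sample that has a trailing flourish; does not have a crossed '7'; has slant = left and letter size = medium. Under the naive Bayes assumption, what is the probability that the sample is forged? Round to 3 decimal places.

forged: 0.85 × 0.35 × 0.15 × 0.25 × (1−0.1) = 0.010040625
authentic: 0.15 × 0.2 × 0.35 × 0.6 × (1−0.95) = 0.000315
P(forged | x) = 0.010040625 / 0.010355625 ≈ 0.970

0.970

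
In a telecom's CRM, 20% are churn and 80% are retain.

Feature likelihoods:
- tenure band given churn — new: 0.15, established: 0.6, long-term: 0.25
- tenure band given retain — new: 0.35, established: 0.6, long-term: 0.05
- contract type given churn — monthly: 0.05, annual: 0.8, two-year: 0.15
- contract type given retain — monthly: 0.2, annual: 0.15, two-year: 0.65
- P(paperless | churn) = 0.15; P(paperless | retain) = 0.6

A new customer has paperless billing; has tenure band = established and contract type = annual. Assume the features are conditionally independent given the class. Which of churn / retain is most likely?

churn: 0.2 × 0.6 × 0.8 × 0.15 = 0.0144
retain: 0.8 × 0.6 × 0.15 × 0.6 = 0.0432
Highest score → retain.

retain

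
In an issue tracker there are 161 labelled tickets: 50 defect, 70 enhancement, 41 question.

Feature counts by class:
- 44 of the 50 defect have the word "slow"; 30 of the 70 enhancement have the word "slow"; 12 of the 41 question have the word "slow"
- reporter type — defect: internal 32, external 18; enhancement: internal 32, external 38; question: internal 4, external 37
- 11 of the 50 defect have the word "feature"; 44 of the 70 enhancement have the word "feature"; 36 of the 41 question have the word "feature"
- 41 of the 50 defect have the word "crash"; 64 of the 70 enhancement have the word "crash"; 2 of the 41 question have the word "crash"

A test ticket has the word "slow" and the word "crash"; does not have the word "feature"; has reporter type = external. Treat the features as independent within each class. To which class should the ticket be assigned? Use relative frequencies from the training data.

defect: (50/161) × (44/50) × (18/50) × (39/50) × (41/50) ≈ 0.0629271
enhancement: (70/161) × (30/70) × (38/70) × (26/70) × (64/70) ≈ 0.0343509
question: (41/161) × (12/41) × (37/41) × (5/41) × (2/41) ≈ 0.000400134
Highest score → defect.

defect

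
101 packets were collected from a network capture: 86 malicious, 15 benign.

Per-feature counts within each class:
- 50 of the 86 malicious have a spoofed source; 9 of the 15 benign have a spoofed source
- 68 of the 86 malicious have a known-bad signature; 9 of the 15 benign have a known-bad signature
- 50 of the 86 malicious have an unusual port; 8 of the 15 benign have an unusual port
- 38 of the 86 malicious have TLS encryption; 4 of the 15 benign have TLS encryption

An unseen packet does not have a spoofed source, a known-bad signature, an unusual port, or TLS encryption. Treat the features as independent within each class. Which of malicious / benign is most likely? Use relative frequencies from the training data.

malicious: (86/101) × (36/86) × (18/86) × (36/86) × (48/86) ≈ 0.0174302
benign: (15/101) × (6/15) × (6/15) × (7/15) × (11/15) ≈ 0.00813201
Highest score → malicious.

malicious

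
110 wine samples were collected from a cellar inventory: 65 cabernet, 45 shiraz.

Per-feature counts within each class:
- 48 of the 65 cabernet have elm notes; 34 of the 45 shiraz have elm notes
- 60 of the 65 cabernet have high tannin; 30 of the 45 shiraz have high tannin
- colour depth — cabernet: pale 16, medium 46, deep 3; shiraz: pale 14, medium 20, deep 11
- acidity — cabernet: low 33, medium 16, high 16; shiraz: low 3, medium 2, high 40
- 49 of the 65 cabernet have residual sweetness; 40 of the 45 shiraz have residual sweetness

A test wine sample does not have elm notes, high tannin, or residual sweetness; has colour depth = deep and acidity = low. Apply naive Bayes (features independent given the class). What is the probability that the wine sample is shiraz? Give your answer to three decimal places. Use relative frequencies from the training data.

cabernet: (65/110) × (17/65) × (5/65) × (3/65) × (33/65) × (16/65) ≈ 0.000068569
shiraz: (45/110) × (11/45) × (15/45) × (11/45) × (3/45) × (5/45) ≈ 0.0000603567
P(shiraz | x) = 0.0000603567 / 0.0001289257 ≈ 0.468

0.468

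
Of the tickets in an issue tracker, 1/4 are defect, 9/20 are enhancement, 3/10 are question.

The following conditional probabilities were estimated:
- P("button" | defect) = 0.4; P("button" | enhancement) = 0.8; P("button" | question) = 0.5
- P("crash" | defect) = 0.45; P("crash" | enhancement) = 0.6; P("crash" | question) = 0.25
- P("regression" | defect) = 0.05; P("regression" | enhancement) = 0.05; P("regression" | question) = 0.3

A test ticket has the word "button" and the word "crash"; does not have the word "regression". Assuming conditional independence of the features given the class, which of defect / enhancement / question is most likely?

enhancement

defect: 0.25 × 0.4 × 0.45 × (1−0.05) = 0.04275
enhancement: 0.45 × 0.8 × 0.6 × (1−0.05) = 0.2052
question: 0.3 × 0.5 × 0.25 × (1−0.3) = 0.02625
Highest score → enhancement.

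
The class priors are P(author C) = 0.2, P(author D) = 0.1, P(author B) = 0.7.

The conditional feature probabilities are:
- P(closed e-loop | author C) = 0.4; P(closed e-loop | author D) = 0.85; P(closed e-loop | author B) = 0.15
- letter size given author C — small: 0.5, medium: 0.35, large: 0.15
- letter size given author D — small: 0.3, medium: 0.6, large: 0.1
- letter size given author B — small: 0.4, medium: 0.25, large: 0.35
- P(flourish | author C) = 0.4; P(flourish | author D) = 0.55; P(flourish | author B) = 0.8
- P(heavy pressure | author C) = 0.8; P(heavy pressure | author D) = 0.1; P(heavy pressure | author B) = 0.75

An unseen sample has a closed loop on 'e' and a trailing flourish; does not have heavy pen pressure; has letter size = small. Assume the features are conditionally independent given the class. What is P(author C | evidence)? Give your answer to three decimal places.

0.132

author C: 0.2 × 0.4 × 0.5 × 0.4 × (1−0.8) = 0.0032
author D: 0.1 × 0.85 × 0.3 × 0.55 × (1−0.1) = 0.0126225
author B: 0.7 × 0.15 × 0.4 × 0.8 × (1−0.75) = 0.0084
P(author C | x) = 0.0032 / 0.0242225 ≈ 0.132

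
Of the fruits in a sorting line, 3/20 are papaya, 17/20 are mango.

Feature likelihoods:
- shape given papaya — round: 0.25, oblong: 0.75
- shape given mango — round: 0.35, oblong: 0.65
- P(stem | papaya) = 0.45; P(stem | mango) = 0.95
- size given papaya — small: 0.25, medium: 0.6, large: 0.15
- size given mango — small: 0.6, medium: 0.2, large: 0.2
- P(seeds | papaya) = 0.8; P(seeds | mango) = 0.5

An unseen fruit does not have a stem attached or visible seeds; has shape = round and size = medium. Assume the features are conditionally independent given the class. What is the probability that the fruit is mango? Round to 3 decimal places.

papaya: 0.15 × 0.25 × (1−0.45) × 0.6 × (1−0.8) = 0.002475
mango: 0.85 × 0.35 × (1−0.95) × 0.2 × (1−0.5) = 0.0014875
P(mango | x) = 0.0014875 / 0.0039625 ≈ 0.375

0.375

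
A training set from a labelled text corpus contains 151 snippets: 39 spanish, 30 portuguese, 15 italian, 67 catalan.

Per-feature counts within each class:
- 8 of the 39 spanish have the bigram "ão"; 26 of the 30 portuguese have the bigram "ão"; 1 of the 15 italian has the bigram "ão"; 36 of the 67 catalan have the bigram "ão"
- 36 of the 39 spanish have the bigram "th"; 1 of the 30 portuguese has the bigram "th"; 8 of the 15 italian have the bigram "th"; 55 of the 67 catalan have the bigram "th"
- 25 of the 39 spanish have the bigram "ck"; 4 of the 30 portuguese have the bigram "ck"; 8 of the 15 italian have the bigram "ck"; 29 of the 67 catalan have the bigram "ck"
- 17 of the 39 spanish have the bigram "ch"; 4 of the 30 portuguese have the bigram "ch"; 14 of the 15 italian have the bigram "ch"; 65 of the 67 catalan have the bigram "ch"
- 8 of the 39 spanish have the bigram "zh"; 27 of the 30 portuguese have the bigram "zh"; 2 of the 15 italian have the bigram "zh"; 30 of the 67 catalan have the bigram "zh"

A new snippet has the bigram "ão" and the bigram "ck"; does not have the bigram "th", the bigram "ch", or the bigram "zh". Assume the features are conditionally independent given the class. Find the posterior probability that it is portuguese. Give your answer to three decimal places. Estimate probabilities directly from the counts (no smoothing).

spanish: (39/151) × (8/39) × (3/39) × (25/39) × (22/39) × (31/39) ≈ 0.00117139
portuguese: (30/151) × (26/30) × (29/30) × (4/30) × (26/30) × (3/30) ≈ 0.00192338
italian: (15/151) × (1/15) × (7/15) × (8/15) × (1/15) × (13/15) ≈ 0.0000952334
catalan: (67/151) × (36/67) × (12/67) × (29/67) × (2/67) × (37/67) ≈ 0.000304675
P(portuguese | x) = 0.00192338 / 0.0034946784 ≈ 0.550

0.550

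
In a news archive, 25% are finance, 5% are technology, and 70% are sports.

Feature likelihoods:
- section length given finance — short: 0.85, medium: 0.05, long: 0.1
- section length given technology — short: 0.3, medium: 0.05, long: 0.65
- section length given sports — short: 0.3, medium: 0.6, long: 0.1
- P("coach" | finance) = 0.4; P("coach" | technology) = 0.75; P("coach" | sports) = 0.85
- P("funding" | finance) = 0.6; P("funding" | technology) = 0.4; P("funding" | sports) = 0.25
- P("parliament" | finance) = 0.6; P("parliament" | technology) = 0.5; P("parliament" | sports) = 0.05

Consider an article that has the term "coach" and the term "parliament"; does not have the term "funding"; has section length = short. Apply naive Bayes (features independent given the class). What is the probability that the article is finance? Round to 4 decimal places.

finance: 0.25 × 0.85 × 0.4 × (1−0.6) × 0.6 = 0.0204
technology: 0.05 × 0.3 × 0.75 × (1−0.4) × 0.5 = 0.003375
sports: 0.7 × 0.3 × 0.85 × (1−0.25) × 0.05 = 0.00669375
P(finance | x) = 0.0204 / 0.03046875 ≈ 0.6695

0.6695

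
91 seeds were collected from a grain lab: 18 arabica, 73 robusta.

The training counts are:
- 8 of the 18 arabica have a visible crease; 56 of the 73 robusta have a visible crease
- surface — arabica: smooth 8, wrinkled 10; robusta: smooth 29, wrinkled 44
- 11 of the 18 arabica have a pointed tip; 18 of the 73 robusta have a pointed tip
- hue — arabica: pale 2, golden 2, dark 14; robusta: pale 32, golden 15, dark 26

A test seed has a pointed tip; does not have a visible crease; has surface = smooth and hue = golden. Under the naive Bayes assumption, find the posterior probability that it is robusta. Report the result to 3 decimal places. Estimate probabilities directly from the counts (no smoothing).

0.531

arabica: (18/91) × (10/18) × (8/18) × (11/18) × (2/18) ≈ 0.0033163
robusta: (73/91) × (17/73) × (29/73) × (18/73) × (15/73) ≈ 0.00376011
P(robusta | x) = 0.00376011 / 0.00707641 ≈ 0.531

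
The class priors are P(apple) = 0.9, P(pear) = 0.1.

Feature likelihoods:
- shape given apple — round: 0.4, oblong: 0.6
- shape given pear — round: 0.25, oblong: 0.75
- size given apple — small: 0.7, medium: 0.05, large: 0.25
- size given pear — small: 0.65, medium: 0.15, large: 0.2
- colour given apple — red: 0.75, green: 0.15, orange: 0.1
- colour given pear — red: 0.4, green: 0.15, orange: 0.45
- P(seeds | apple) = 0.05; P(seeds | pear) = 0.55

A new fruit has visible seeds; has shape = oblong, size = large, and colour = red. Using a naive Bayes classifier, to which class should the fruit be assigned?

apple

apple: 0.9 × 0.6 × 0.25 × 0.75 × 0.05 = 0.0050625
pear: 0.1 × 0.75 × 0.2 × 0.4 × 0.55 = 0.0033
Highest score → apple.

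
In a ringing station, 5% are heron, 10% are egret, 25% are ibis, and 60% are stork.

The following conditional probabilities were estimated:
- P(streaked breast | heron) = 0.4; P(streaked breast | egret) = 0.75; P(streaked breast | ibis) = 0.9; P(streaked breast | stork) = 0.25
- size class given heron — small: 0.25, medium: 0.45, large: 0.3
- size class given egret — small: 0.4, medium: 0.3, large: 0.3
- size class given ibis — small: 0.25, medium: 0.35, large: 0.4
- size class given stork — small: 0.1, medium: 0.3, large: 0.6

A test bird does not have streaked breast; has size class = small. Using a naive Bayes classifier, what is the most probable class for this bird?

heron: 0.05 × (1−0.4) × 0.25 = 0.0075
egret: 0.1 × (1−0.75) × 0.4 = 0.01
ibis: 0.25 × (1−0.9) × 0.25 = 0.00625
stork: 0.6 × (1−0.25) × 0.1 = 0.045
Highest score → stork.

stork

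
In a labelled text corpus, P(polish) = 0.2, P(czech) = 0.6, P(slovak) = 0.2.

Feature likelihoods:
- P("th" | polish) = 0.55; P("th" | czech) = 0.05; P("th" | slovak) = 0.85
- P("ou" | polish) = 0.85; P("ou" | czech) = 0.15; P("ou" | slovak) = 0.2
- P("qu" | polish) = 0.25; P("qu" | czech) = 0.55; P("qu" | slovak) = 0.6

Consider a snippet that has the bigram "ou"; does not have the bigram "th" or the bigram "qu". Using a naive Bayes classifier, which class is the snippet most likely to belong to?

polish

polish: 0.2 × (1−0.55) × 0.85 × (1−0.25) = 0.057375
czech: 0.6 × (1−0.05) × 0.15 × (1−0.55) = 0.038475
slovak: 0.2 × (1−0.85) × 0.2 × (1−0.6) = 0.0024
Highest score → polish.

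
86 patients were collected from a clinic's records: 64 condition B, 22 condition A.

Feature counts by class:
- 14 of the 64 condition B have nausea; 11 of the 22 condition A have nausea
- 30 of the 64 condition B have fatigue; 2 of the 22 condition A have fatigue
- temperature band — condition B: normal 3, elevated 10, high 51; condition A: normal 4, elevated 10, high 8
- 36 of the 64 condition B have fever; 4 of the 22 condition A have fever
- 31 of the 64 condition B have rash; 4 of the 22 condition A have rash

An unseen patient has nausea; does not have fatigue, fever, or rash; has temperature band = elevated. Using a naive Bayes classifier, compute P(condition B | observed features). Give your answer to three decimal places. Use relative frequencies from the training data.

0.079

condition B: (64/86) × (14/64) × (34/64) × (10/64) × (28/64) × (33/64) ≈ 0.00304832
condition A: (22/86) × (11/22) × (20/22) × (10/22) × (18/22) × (18/22) ≈ 0.0353817
P(condition B | x) = 0.00304832 / 0.03843002 ≈ 0.079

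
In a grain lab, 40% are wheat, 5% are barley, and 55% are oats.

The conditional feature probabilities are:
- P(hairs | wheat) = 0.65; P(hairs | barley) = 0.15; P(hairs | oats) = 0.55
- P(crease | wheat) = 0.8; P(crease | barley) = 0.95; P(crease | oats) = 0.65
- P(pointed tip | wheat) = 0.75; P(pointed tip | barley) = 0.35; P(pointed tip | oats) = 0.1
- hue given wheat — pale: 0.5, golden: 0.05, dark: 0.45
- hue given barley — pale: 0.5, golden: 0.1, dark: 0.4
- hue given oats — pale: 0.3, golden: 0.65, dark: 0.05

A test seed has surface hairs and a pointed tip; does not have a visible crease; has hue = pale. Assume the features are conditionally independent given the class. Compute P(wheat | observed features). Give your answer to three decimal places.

wheat: 0.4 × 0.65 × (1−0.8) × 0.75 × 0.5 = 0.0195
barley: 0.05 × 0.15 × (1−0.95) × 0.35 × 0.5 = 0.000065625
oats: 0.55 × 0.55 × (1−0.65) × 0.1 × 0.3 = 0.00317625
P(wheat | x) = 0.0195 / 0.022741875 ≈ 0.857

0.857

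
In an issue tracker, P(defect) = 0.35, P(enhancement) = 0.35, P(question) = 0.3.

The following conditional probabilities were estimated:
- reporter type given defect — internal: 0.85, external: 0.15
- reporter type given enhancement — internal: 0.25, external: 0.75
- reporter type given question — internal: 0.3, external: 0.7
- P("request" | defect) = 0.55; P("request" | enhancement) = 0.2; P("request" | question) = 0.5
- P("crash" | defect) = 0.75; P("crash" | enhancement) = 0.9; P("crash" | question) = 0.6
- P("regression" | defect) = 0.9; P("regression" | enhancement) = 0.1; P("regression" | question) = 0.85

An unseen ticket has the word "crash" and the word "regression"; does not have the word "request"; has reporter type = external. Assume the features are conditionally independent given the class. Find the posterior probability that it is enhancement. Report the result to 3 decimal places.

0.214

defect: 0.35 × 0.15 × (1−0.55) × 0.75 × 0.9 = 0.015946875
enhancement: 0.35 × 0.75 × (1−0.2) × 0.9 × 0.1 = 0.0189
question: 0.3 × 0.7 × (1−0.5) × 0.6 × 0.85 = 0.05355
P(enhancement | x) = 0.0189 / 0.088396875 ≈ 0.214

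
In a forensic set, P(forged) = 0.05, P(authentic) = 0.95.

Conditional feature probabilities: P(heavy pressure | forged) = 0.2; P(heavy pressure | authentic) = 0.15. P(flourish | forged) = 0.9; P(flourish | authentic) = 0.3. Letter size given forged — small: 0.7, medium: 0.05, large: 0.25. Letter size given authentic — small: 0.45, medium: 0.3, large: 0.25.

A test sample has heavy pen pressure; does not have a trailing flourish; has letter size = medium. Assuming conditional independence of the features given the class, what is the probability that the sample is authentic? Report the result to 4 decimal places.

0.9983

forged: 0.05 × 0.2 × (1−0.9) × 0.05 = 0.00005
authentic: 0.95 × 0.15 × (1−0.3) × 0.3 = 0.029925
P(authentic | x) = 0.029925 / 0.029975 ≈ 0.9983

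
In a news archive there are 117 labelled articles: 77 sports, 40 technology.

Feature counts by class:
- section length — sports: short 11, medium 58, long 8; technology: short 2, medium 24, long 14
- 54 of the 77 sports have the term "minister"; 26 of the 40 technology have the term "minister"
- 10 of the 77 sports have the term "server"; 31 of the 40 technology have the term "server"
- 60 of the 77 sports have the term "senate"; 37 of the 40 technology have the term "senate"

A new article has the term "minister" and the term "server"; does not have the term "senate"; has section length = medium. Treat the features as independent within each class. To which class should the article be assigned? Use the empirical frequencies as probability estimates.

sports: (77/117) × (58/77) × (54/77) × (10/77) × (17/77) ≈ 0.00996811
technology: (40/117) × (24/40) × (26/40) × (31/40) × (3/40) = 0.00775
Highest score → sports.

sports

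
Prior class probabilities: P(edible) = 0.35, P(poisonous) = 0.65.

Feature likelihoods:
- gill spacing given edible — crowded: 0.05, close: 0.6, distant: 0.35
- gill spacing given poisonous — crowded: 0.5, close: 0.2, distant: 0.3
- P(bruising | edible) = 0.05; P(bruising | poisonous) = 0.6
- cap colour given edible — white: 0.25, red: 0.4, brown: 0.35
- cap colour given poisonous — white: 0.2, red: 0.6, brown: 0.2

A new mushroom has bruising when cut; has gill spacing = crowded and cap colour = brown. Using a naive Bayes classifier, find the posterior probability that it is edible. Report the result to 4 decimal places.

0.0078

edible: 0.35 × 0.05 × 0.05 × 0.35 = 0.00030625
poisonous: 0.65 × 0.5 × 0.6 × 0.2 = 0.039
P(edible | x) = 0.00030625 / 0.03930625 ≈ 0.0078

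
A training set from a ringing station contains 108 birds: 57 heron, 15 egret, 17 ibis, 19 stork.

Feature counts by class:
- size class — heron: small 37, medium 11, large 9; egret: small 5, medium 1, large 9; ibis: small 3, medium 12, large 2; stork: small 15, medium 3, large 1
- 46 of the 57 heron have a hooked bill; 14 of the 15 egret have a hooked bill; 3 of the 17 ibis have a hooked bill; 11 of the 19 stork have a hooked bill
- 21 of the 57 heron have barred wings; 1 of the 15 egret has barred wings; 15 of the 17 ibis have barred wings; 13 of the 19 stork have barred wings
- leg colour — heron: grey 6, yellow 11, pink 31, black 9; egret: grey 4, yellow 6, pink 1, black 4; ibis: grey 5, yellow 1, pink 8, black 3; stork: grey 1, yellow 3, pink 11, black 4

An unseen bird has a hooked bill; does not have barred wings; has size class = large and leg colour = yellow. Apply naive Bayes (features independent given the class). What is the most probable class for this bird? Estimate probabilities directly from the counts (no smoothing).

egret

heron: (57/108) × (9/57) × (46/57) × (36/57) × (11/57) ≈ 0.00819685
egret: (15/108) × (9/15) × (14/15) × (14/15) × (6/15) ≈ 0.029037
ibis: (17/108) × (2/17) × (3/17) × (2/17) × (1/17) ≈ 0.0000226157
stork: (19/108) × (1/19) × (11/19) × (6/19) × (3/19) ≈ 0.000267289
Highest score → egret.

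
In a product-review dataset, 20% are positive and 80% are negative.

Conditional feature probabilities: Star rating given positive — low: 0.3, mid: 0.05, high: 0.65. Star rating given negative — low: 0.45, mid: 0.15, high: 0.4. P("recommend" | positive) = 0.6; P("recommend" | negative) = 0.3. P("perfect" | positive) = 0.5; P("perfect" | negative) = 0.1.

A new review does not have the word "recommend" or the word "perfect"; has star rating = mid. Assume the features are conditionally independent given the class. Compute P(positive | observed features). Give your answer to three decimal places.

0.026

positive: 0.2 × 0.05 × (1−0.6) × (1−0.5) = 0.002
negative: 0.8 × 0.15 × (1−0.3) × (1−0.1) = 0.0756
P(positive | x) = 0.002 / 0.0776 ≈ 0.026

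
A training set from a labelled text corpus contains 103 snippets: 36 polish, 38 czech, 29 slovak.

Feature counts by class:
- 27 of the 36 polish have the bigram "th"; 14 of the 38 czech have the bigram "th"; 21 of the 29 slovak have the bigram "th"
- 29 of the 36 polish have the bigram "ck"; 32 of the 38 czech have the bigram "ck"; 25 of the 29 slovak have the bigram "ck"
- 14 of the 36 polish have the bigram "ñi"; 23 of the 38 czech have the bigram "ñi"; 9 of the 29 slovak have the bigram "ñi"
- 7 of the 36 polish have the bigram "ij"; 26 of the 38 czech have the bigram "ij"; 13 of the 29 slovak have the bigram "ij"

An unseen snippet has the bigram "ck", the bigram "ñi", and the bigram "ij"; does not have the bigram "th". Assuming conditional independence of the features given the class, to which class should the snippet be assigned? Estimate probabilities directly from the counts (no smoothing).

polish: (36/103) × (9/36) × (29/36) × (14/36) × (7/36) ≈ 0.00532258
czech: (38/103) × (24/38) × (32/38) × (23/38) × (26/38) ≈ 0.0812595
slovak: (29/103) × (8/29) × (25/29) × (9/29) × (13/29) ≈ 0.00931504
Highest score → czech.

czech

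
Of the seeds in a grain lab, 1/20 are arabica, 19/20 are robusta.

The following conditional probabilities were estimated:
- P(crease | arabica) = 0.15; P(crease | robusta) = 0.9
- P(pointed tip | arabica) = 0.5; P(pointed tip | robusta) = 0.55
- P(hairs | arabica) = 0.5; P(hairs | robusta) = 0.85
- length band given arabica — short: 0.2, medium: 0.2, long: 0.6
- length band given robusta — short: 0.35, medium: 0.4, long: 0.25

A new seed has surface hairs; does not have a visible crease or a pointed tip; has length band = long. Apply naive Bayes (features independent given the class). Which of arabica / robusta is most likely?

arabica: 0.05 × (1−0.15) × (1−0.5) × 0.5 × 0.6 = 0.006375
robusta: 0.95 × (1−0.9) × (1−0.55) × 0.85 × 0.25 = 0.009084375
Highest score → robusta.

robusta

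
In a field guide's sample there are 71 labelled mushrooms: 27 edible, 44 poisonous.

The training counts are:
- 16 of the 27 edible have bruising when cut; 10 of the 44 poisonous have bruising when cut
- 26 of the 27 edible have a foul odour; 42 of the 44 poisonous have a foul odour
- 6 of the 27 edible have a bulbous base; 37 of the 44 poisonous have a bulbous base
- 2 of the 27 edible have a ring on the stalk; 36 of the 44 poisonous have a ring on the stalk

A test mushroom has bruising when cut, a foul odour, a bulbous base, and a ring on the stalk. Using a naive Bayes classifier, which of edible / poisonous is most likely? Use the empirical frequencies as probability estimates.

edible: (27/71) × (16/27) × (26/27) × (6/27) × (2/27) ≈ 0.00357211
poisonous: (44/71) × (10/44) × (42/44) × (37/44) × (36/44) ≈ 0.092499
Highest score → poisonous.

poisonous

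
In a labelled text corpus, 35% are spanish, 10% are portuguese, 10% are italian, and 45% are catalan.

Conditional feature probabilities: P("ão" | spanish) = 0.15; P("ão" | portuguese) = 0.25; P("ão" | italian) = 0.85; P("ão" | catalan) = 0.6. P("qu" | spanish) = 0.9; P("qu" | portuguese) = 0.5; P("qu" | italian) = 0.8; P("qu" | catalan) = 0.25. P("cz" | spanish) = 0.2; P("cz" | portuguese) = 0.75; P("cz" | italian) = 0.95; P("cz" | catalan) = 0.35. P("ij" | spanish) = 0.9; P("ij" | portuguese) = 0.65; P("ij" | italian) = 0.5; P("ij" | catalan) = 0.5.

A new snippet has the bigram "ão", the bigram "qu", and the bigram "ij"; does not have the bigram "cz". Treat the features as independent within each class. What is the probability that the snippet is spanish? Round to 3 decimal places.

0.570

spanish: 0.35 × 0.15 × 0.9 × (1−0.2) × 0.9 = 0.03402
portuguese: 0.1 × 0.25 × 0.5 × (1−0.75) × 0.65 = 0.00203125
italian: 0.1 × 0.85 × 0.8 × (1−0.95) × 0.5 = 0.0017
catalan: 0.45 × 0.6 × 0.25 × (1−0.35) × 0.5 = 0.0219375
P(spanish | x) = 0.03402 / 0.05968875 ≈ 0.570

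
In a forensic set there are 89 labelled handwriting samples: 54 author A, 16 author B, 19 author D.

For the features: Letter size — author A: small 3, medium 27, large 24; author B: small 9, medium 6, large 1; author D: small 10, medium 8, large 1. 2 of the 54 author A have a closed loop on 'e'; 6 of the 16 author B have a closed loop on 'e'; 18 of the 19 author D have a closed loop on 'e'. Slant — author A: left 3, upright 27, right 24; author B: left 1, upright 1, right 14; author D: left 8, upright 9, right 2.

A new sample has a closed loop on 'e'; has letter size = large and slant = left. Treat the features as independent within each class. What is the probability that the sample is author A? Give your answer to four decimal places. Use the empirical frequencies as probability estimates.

0.1047

author A: (54/89) × (24/54) × (2/54) × (3/54) ≈ 0.000554862
author B: (16/89) × (1/16) × (6/16) × (1/16) ≈ 0.000263343
author D: (19/89) × (1/19) × (18/19) × (8/19) ≈ 0.00448193
P(author A | x) = 0.000554862 / 0.005300135 ≈ 0.1047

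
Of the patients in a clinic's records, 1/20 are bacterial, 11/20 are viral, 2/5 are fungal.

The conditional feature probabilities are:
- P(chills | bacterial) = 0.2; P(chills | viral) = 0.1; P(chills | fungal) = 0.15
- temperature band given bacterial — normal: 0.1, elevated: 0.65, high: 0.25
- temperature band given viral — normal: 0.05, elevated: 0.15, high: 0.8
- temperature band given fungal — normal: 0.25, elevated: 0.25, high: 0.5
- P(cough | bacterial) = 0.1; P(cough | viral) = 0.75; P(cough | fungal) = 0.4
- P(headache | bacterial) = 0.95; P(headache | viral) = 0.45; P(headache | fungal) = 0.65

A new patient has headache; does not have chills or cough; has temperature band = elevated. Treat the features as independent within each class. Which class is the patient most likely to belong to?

bacterial: 0.05 × (1−0.2) × 0.65 × (1−0.1) × 0.95 = 0.02223
viral: 0.55 × (1−0.1) × 0.15 × (1−0.75) × 0.45 = 0.008353125
fungal: 0.4 × (1−0.15) × 0.25 × (1−0.4) × 0.65 = 0.03315
Highest score → fungal.

fungal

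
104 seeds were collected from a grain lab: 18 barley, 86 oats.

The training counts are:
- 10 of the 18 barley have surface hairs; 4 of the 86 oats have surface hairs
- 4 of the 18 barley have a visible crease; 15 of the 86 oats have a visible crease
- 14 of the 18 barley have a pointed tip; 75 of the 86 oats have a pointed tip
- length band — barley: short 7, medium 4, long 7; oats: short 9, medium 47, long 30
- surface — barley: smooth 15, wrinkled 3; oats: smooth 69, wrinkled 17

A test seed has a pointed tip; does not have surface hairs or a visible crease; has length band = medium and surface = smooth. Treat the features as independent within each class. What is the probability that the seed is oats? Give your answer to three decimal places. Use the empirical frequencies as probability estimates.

0.967

barley: (18/104) × (8/18) × (14/18) × (14/18) × (4/18) × (15/18) ≈ 0.00861735
oats: (86/104) × (82/86) × (71/86) × (75/86) × (47/86) × (69/86) ≈ 0.248916
P(oats | x) = 0.248916 / 0.25753335 ≈ 0.967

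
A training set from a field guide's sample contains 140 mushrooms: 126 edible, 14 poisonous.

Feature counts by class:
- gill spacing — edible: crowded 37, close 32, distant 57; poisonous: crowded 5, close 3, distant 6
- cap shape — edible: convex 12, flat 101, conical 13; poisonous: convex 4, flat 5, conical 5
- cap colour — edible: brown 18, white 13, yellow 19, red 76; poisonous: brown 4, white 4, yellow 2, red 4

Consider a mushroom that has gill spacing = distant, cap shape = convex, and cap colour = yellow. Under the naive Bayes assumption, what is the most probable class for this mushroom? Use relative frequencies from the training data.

edible

edible: (126/140) × (57/126) × (12/126) × (19/126) ≈ 0.0058471
poisonous: (14/140) × (6/14) × (4/14) × (2/14) ≈ 0.00174927
Highest score → edible.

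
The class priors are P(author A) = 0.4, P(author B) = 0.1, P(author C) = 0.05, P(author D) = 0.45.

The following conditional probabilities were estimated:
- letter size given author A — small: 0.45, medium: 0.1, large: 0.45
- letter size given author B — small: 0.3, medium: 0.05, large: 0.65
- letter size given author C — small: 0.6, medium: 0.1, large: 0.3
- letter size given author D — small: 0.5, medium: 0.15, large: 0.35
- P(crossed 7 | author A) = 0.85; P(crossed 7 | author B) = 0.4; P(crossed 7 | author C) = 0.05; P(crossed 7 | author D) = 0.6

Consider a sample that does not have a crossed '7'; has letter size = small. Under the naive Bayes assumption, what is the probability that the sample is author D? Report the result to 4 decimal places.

0.5505

author A: 0.4 × 0.45 × (1−0.85) = 0.027
author B: 0.1 × 0.3 × (1−0.4) = 0.018
author C: 0.05 × 0.6 × (1−0.05) = 0.0285
author D: 0.45 × 0.5 × (1−0.6) = 0.09
P(author D | x) = 0.09 / 0.1635 ≈ 0.5505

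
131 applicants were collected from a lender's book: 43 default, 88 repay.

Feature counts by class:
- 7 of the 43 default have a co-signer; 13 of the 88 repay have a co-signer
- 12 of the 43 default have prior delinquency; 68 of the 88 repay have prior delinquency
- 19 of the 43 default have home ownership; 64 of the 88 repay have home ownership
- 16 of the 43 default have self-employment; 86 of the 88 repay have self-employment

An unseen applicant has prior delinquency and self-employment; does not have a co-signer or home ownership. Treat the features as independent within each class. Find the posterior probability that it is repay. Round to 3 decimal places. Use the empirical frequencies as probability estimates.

0.881

default: (43/131) × (36/43) × (12/43) × (24/43) × (16/43) ≈ 0.0159272
repay: (88/131) × (75/88) × (68/88) × (24/88) × (86/88) ≈ 0.117913
P(repay | x) = 0.117913 / 0.1338402 ≈ 0.881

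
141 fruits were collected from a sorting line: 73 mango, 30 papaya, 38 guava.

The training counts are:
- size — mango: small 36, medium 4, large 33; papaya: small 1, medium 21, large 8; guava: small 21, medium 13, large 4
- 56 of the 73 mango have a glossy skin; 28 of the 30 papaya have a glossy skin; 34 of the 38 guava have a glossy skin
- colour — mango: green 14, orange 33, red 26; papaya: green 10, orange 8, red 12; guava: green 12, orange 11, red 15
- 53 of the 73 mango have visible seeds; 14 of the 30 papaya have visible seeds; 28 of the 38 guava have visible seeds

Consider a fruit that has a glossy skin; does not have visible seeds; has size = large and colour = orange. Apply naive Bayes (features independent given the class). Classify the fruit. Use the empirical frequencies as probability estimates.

mango

mango: (73/141) × (33/73) × (56/73) × (33/73) × (20/73) ≈ 0.0222361
papaya: (30/141) × (8/30) × (28/30) × (8/30) × (16/30) ≈ 0.00753139
guava: (38/141) × (4/38) × (34/38) × (11/38) × (10/38) ≈ 0.00193358
Highest score → mango.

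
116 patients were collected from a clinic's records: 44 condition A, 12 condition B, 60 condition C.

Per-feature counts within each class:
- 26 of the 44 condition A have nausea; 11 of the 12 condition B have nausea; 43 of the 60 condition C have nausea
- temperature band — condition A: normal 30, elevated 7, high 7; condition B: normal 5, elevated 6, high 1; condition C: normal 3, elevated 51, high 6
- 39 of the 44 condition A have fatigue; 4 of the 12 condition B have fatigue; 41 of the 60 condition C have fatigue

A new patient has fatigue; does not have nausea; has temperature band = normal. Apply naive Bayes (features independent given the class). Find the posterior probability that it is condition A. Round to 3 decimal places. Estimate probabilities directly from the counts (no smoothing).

condition A: (44/116) × (18/44) × (30/44) × (39/44) ≈ 0.0937767
condition B: (12/116) × (1/12) × (5/12) × (4/12) ≈ 0.00119732
condition C: (60/116) × (17/60) × (3/60) × (41/60) ≈ 0.00500718
P(condition A | x) = 0.0937767 / 0.0999812 ≈ 0.938

0.938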